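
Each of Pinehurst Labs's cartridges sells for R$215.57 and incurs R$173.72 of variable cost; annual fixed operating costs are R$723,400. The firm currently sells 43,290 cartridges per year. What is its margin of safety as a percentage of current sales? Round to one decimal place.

60.1%

Contribution margin per unit = R$215.57 − R$173.72 = R$41.85. Break-even units = R$723,400 ÷ R$41.85 = 17,285.54; break-even revenue = 17,285.54 × R$215.57 = R$3,726,244.64.
Current sales = 43,290 × R$215.57 = R$9,332,025.30.
Margin of safety = (R$9,332,025.30 − R$3,726,244.64) ÷ R$9,332,025.30 = 60.1%.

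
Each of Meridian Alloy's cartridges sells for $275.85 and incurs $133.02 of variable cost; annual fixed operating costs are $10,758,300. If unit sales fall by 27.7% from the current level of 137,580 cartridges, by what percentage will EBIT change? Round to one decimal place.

-61.2%

At 137,580 units, contribution = 137,580 × $142.83 = $19,650,551.40.
EBIT = $19,650,551.40 − $10,758,300 = $8,892,251.40.
Degree of operating leverage = $19,650,551.40 / $8,892,251.40 = 2.2099.
%ΔEBIT = DOL × %ΔSales = 2.2099 × -27.7% = -61.2%.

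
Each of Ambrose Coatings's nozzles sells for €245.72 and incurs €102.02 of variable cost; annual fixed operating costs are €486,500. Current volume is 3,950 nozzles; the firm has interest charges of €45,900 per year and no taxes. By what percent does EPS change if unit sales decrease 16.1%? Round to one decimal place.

At 3,950 units, contribution = 3,950 × €143.70 = €567,615.00.
EBIT = €567,615.00 − €486,500 = €81,115.00.
Interest = €45,900.00, so EBIT − I = €35,215.00.
DCL = total CM / (EBIT − I) = €567,615.00 / €35,215.00 = 16.1186.
EPS therefore changes by 16.1186 × (-16.1%) = -259.5%.

-259.5%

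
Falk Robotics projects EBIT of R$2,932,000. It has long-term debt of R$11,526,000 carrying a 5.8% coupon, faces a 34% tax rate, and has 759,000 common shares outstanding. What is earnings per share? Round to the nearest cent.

R$1.97

Interest = R$668,508.00, so EBT = R$2,932,000 − R$668,508.00 = R$2,263,492.00.
Net income = R$2,263,492.00 × (1 − 0.34) = R$1,493,904.72.
EPS = R$1,493,904.72 ÷ 759,000 = R$1.97.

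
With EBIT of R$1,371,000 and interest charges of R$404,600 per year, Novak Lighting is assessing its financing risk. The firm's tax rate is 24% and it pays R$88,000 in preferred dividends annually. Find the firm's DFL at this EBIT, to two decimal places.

Interest = R$404,600.00.
Preferred dividends grossed up pre-tax: R$88,000 / (1 − 0.24) = R$115,789.47.
DFL = EBIT ÷ [EBIT − I − D_p/(1−t)] = R$1,371,000 ÷ [R$1,371,000 − R$404,600.00 − R$115,789.47] = R$1,371,000 ÷ R$850,610.53 = 1.6118.

1.61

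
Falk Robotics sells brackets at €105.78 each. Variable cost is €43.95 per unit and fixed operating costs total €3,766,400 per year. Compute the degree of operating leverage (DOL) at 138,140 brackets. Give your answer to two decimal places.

Total contribution margin = 138,140 × €61.83 = €8,541,196.20.
Operating income = contribution − fixed costs = €8,541,196.20 − €3,766,400 = €4,774,796.20.
So DOL = total CM / EBIT = €8,541,196.20 / €4,774,796.20 = 1.7888.

1.79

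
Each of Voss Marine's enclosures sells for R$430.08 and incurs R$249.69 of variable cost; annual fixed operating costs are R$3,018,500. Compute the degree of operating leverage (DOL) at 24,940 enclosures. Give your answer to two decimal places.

3.04

Contribution at this volume is 24,940 × R$180.39 = R$4,498,926.60.
Subtracting fixed costs: EBIT = R$4,498,926.60 − R$3,018,500 = R$1,480,426.60.
So DOL = total CM / EBIT = R$4,498,926.60 / R$1,480,426.60 = 3.0389.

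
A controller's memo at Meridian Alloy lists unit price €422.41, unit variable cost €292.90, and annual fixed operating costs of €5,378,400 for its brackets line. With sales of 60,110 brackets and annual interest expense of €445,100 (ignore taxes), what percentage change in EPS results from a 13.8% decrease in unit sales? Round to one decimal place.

Contribution at this volume is 60,110 × €129.51 = €7,784,846.10.
EBIT = €7,784,846.10 − €5,378,400 = €2,406,446.10.
Interest = €445,100.00, so EBIT − I = €1,961,346.10.
DCL = total CM / (EBIT − I) = €7,784,846.10 / €1,961,346.10 = 3.9691.
EPS therefore changes by 3.9691 × (-13.8%) = -54.8%.

-54.8%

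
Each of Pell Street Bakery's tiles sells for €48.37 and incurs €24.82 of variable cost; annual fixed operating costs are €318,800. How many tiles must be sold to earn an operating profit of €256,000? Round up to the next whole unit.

Unit CM = price − variable cost = €48.37 − €24.82 = €23.55.
Need Q such that Q × €23.55 − €318,800 = €256,000, i.e. Q = €574,800 / €23.55 = 24,407.64 → 24,408.

24,408 tiles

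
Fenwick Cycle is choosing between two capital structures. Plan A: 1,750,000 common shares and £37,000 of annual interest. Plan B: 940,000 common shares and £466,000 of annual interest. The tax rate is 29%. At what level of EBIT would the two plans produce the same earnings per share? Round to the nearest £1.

Set EPS_A = EPS_B: (EBIT − £37,000)(1 − 0.29) ÷ 1,750,000 = (EBIT − £466,000)(1 − 0.29) ÷ 940,000.
Cancelling (1 − t) and cross-multiplying: 940,000·(EBIT − 37,000) = 1,750,000·(EBIT − 466,000).
Solving, EBIT = (466,000·1,750,000 − 37,000·940,000) / (1,750,000 − 940,000) = 780,720,000,000 / 810,000 = 963,851.85.

£963,852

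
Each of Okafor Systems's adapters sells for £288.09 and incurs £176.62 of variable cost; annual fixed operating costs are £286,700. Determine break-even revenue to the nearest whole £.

£740,965

Contribution margin per unit = £288.09 − £176.62 = £111.47, a CM ratio of £111.47 ÷ £288.09 = 0.3869.
Break-even sales = FC ÷ CM ratio = £286,700 × £288.09 / £111.47 = £740,965.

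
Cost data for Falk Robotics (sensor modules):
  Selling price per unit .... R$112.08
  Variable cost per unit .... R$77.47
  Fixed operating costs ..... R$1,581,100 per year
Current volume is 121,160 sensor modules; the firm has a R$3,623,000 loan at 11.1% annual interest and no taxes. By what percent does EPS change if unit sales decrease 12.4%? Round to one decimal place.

-23.5%

Total contribution margin = 121,160 × R$34.61 = R$4,193,347.60.
EBIT = R$4,193,347.60 − R$1,581,100 = R$2,612,247.60.
After interest of R$402,153.00, pre-tax earnings = R$2,210,094.60.
DCL = total CM / (EBIT − I) = R$4,193,347.60 / R$2,210,094.60 = 1.8974.
%ΔEPS = DCL × %ΔSales = 1.8974 × -12.4% = -23.5%.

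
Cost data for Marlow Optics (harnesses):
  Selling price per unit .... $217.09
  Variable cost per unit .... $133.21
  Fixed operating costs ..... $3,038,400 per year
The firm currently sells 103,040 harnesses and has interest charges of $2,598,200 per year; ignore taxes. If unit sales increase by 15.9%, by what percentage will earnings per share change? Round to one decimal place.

Total contribution margin = 103,040 × $83.88 = $8,642,995.20.
Operating income = contribution − fixed costs = $8,642,995.20 − $3,038,400 = $5,604,595.20.
After interest of $2,598,200.00, pre-tax earnings = $3,006,395.20.
Degree of combined leverage = contribution ÷ (EBIT − I) = $8,642,995.20 ÷ $3,006,395.20 = 2.8749.
EPS therefore changes by 2.8749 × (+15.9%) = +45.7%.

+45.7%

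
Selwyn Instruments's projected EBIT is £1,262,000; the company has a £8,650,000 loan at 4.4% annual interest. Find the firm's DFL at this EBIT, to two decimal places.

Interest = £380,600.00.
Degree of financial leverage = EBIT / (EBIT − interest) = £1,262,000 / £881,400.00 = 1.4318.

1.43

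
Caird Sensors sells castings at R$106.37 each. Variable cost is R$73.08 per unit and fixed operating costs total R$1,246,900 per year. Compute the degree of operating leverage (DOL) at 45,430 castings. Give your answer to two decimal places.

At 45,430 units, contribution = 45,430 × R$33.29 = R$1,512,364.70.
EBIT = R$1,512,364.70 − R$1,246,900 = R$265,464.70.
Degree of operating leverage = R$1,512,364.70 / R$265,464.70 = 5.6970.

5.70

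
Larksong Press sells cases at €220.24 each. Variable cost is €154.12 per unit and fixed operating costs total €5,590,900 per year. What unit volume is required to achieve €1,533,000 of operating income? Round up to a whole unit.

Unit CM = price − variable cost = €220.24 − €154.12 = €66.12.
Units = (FC + target) / CM = (€5,590,900 + €1,533,000) / €66.12 = 107,741.98, so 107,742 cases.

107,742 cases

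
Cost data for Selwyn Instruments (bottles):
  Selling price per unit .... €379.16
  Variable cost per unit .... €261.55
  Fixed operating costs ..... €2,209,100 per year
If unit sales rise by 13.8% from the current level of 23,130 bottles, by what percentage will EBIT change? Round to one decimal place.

+73.4%

Contribution at this volume is 23,130 × €117.61 = €2,720,319.30.
Subtracting fixed costs: EBIT = €2,720,319.30 − €2,209,100 = €511,219.30.
DOL = contribution ÷ EBIT = €2,720,319.30 ÷ €511,219.30 = 5.3212.
%ΔEBIT = DOL × %ΔSales = 5.3212 × +13.8% = +73.4%.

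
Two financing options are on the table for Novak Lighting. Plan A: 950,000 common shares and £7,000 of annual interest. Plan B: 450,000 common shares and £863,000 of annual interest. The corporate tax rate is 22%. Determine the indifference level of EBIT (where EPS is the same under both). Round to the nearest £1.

£1,633,400

Set EPS_A = EPS_B: (EBIT − £7,000)(1 − 0.22) ÷ 950,000 = (EBIT − £863,000)(1 − 0.22) ÷ 450,000.
Cancelling (1 − t) and cross-multiplying: 450,000·(EBIT − 7,000) = 950,000·(EBIT − 863,000).
EBIT × (950,000 − 450,000) = 863,000 × 950,000 − 7,000 × 450,000 = 816,700,000,000, so EBIT = 816,700,000,000 ÷ 500,000 = 1,633,400.00.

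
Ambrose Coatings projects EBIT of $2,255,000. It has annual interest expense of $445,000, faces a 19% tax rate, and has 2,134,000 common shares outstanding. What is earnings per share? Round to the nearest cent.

$0.69

Pre-tax income = $2,255,000 − $445,000.00 = $1,810,000.00.
Net income = $1,810,000.00 × (1 − 0.19) = $1,466,100.00.
Per share: $1,466,100.00 / 2,134,000 shares = $0.69.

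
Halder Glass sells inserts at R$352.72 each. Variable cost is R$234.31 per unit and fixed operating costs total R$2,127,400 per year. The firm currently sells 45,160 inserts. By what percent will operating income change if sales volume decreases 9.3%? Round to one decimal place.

Contribution at this volume is 45,160 × R$118.41 = R$5,347,395.60.
EBIT = R$5,347,395.60 − R$2,127,400 = R$3,219,995.60.
Degree of operating leverage = R$5,347,395.60 / R$3,219,995.60 = 1.6607.
Operating income changes by 1.6607 × -9.3% = -15.4%.

-15.4%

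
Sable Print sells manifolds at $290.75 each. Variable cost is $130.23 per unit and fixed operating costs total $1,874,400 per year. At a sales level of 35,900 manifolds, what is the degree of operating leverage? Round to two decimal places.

Contribution at this volume is 35,900 × $160.52 = $5,762,668.00.
EBIT = $5,762,668.00 − $1,874,400 = $3,888,268.00.
So DOL = total CM / EBIT = $5,762,668.00 / $3,888,268.00 = 1.4821.

1.48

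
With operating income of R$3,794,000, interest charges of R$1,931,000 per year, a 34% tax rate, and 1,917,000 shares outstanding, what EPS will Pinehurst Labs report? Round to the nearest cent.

Pre-tax income = R$3,794,000 − R$1,931,000.00 = R$1,863,000.00.
After tax at 34%: net income = R$1,863,000.00 × 0.66 = R$1,229,580.00.
Per share: R$1,229,580.00 / 1,917,000 shares = R$0.64.

R$0.64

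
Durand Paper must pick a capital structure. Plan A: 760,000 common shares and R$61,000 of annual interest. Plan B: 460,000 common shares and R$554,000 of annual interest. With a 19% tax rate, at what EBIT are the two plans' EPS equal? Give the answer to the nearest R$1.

R$1,309,933

Set EPS_A = EPS_B: (EBIT − R$61,000)(1 − 0.19) ÷ 760,000 = (EBIT − R$554,000)(1 − 0.19) ÷ 460,000.
The (1 − t) factor cancels: (EBIT − 61,000) × 460,000 = (EBIT − 554,000) × 760,000.
Solving, EBIT = (554,000·760,000 − 61,000·460,000) / (760,000 − 460,000) = 392,980,000,000 / 300,000 = 1,309,933.33.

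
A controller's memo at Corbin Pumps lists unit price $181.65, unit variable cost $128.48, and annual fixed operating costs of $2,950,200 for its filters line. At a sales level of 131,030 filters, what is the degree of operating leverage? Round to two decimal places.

1.73

At 131,030 units, contribution = 131,030 × $53.17 = $6,966,865.10.
Subtracting fixed costs: EBIT = $6,966,865.10 − $2,950,200 = $4,016,665.10.
So DOL = total CM / EBIT = $6,966,865.10 / $4,016,665.10 = 1.7345.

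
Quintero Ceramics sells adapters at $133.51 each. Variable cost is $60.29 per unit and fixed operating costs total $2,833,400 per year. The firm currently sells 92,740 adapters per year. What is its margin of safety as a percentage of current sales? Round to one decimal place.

Unit CM = price − variable cost = $133.51 − $60.29 = $73.22. Break-even units = $2,833,400 ÷ $73.22 = 38,697.08; break-even revenue = 38,697.08 × $133.51 = $5,166,446.79.
Actual sales revenue = 92,740 × $133.51 = $12,381,717.40.
Margin of safety = ($12,381,717.40 − $5,166,446.79) ÷ $12,381,717.40 = 58.3%.

58.3%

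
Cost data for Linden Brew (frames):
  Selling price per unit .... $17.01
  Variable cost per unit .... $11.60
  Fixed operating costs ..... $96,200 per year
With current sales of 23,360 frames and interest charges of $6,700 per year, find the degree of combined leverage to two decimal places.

Total contribution margin = 23,360 × $5.41 = $126,377.60.
Operating income = contribution − fixed costs = $126,377.60 − $96,200 = $30,177.60. Interest = $6,700.00, so EBIT − I = $23,477.60.
Degree of total leverage = total CM / (EBIT − interest) = $126,377.60 / $23,477.60 = 5.3829.

5.38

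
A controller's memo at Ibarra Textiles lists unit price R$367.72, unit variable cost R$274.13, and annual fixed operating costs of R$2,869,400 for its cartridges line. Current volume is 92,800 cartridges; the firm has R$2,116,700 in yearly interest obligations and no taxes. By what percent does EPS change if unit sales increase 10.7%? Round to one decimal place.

Contribution at this volume is 92,800 × R$93.59 = R$8,685,152.00.
EBIT = R$8,685,152.00 − R$2,869,400 = R$5,815,752.00.
After interest of R$2,116,700.00, pre-tax earnings = R$3,699,052.00.
Degree of combined leverage = contribution ÷ (EBIT − I) = R$8,685,152.00 ÷ R$3,699,052.00 = 2.3479.
EPS therefore changes by 2.3479 × (+10.7%) = +25.1%.

+25.1%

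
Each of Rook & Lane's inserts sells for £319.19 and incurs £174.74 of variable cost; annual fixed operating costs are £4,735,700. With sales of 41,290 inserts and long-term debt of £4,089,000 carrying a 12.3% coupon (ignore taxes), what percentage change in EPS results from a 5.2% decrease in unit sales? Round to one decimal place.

Total contribution margin = 41,290 × £144.45 = £5,964,340.50.
Operating income = contribution − fixed costs = £5,964,340.50 − £4,735,700 = £1,228,640.50.
After interest of £502,947.00, pre-tax earnings = £725,693.50.
Degree of combined leverage = contribution ÷ (EBIT − I) = £5,964,340.50 ÷ £725,693.50 = 8.2188.
%ΔEPS = DCL × %ΔSales = 8.2188 × -5.2% = -42.7%.

-42.7%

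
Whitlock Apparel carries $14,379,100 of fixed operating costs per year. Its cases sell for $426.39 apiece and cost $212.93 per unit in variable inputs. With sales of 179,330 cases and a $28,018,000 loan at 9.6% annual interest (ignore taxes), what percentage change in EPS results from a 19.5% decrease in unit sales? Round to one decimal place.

At 179,330 units, contribution = 179,330 × $213.46 = $38,279,781.80.
EBIT = $38,279,781.80 − $14,379,100 = $23,900,681.80.
After interest of $2,689,728.00, pre-tax earnings = $21,210,953.80.
Degree of combined leverage = contribution ÷ (EBIT − I) = $38,279,781.80 ÷ $21,210,953.80 = 1.8047.
%ΔEPS = DCL × %ΔSales = 1.8047 × -19.5% = -35.2%.

-35.2%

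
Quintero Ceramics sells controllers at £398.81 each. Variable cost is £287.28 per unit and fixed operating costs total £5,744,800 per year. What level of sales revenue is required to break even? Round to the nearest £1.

CM per unit = £398.81 − £287.28 = £111.53; CM ratio = £111.53 / £398.81 = 0.2797.
Break-even revenue = fixed costs × price ÷ CM = £5,744,800 × £398.81 ÷ £111.53 = £20,542,309.

£20,542,309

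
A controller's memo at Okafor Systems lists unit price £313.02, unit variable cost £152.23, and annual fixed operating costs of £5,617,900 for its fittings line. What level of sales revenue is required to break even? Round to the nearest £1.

£10,936,719

CM per unit = £313.02 − £152.23 = £160.79; CM ratio = £160.79 / £313.02 = 0.5137.
Break-even revenue = fixed costs × price ÷ CM = £5,617,900 × £313.02 ÷ £160.79 = £10,936,719.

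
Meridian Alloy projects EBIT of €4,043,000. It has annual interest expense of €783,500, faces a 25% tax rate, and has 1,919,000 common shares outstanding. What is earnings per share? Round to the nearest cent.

€1.27

Pre-tax income = €4,043,000 − €783,500.00 = €3,259,500.00.
Net income = €3,259,500.00 × (1 − 0.25) = €2,444,625.00.
EPS = €2,444,625.00 ÷ 1,919,000 = €1.27.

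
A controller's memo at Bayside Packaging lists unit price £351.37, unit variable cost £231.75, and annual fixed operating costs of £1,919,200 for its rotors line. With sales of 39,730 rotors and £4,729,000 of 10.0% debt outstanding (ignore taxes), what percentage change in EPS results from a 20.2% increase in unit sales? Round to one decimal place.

Total contribution margin = 39,730 × £119.62 = £4,752,502.60.
Operating income = contribution − fixed costs = £4,752,502.60 − £1,919,200 = £2,833,302.60.
Interest = £472,900.00, so EBIT − I = £2,360,402.60.
DCL = total CM / (EBIT − I) = £4,752,502.60 / £2,360,402.60 = 2.0134.
%ΔEPS = DCL × %ΔSales = 2.0134 × +20.2% = +40.7%.

+40.7%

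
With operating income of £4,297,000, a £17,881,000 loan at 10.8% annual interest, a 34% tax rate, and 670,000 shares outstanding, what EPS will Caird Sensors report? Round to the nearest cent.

Interest = £1,931,148.00, so EBT = £4,297,000 − £1,931,148.00 = £2,365,852.00.
Net income = £2,365,852.00 × (1 − 0.34) = £1,561,462.32.
EPS = £1,561,462.32 ÷ 670,000 = £2.33.

£2.33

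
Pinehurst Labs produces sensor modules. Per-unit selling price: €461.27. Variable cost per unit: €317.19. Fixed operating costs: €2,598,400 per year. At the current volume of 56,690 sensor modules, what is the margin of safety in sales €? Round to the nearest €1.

Each unit contributes €461.27 − €317.19 = €144.08. Break-even units = €2,598,400 ÷ €144.08 = 18,034.43; break-even revenue = 18,034.43 × €461.27 = €8,318,739.37.
Current sales = 56,690 × €461.27 = €26,149,396.30.
Margin of safety = €26,149,396.30 − €8,318,739.37 = €17,830,657.

€17,830,657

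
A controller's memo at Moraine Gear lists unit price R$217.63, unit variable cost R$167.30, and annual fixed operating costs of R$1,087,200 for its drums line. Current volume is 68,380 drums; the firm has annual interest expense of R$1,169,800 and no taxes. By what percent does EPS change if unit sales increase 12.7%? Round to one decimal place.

+36.9%

At 68,380 units, contribution = 68,380 × R$50.33 = R$3,441,565.40.
EBIT = R$3,441,565.40 − R$1,087,200 = R$2,354,365.40.
Interest = R$1,169,800.00, so EBIT − I = R$1,184,565.40.
Degree of combined leverage = contribution ÷ (EBIT − I) = R$3,441,565.40 ÷ R$1,184,565.40 = 2.9053.
EPS therefore changes by 2.9053 × (+12.7%) = +36.9%.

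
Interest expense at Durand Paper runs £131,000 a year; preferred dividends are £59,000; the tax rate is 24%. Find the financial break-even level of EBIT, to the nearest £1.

£208,632

Preferred dividends are paid after tax, so their pre-tax equivalent is £59,000 ÷ (1 − 0.24) = £77,631.58.
EPS = 0 when EBIT covers interest plus the pre-tax preferred burden: £131,000 + £77,631.58 = £208,631.58.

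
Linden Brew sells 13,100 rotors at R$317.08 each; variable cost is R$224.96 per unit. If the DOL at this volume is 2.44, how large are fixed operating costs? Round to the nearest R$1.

Total contribution margin = 13,100 × R$92.12 = R$1,206,772.00.
Since DOL = CM ÷ EBIT, EBIT = R$1,206,772.00 ÷ 2.44 = R$494,578.69.
And FC = contribution − EBIT = R$1,206,772.00 − R$494,578.69 = R$712,193.

R$712,193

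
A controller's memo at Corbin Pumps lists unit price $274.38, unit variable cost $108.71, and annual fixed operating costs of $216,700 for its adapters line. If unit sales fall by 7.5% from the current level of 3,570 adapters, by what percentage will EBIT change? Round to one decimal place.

At 3,570 units, contribution = 3,570 × $165.67 = $591,441.90.
EBIT = $591,441.90 − $216,700 = $374,741.90.
DOL = contribution ÷ EBIT = $591,441.90 ÷ $374,741.90 = 1.5783.
So EBIT moves 1.5783 × (-7.5%) = -11.8%.

-11.8%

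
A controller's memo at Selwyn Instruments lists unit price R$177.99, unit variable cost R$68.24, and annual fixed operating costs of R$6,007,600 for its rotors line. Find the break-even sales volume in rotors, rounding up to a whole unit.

Each unit contributes R$177.99 − R$68.24 = R$109.75.
Break-even Q = R$6,007,600 / R$109.75 = 54,738.95 → 54,739 rotors.

54,739 rotors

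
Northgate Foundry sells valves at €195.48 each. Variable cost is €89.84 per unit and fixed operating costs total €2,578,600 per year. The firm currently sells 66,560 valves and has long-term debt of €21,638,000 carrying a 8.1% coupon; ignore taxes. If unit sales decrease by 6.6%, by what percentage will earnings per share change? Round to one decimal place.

Contribution at this volume is 66,560 × €105.64 = €7,031,398.40.
EBIT = €7,031,398.40 − €2,578,600 = €4,452,798.40.
Interest = €1,752,678.00, so EBIT − I = €2,700,120.40.
DCL = total CM / (EBIT − I) = €7,031,398.40 / €2,700,120.40 = 2.6041.
EPS therefore changes by 2.6041 × (-6.6%) = -17.2%.

-17.2%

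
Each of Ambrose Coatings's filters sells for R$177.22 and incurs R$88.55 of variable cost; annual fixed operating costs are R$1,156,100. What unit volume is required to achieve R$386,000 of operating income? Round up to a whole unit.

Each unit contributes R$177.22 − R$88.55 = R$88.67.
Required volume = (fixed costs + target profit) ÷ CM = (R$1,156,100 + R$386,000) ÷ R$88.67 = 17,391.45, so 17,392 filters.

17,392 filters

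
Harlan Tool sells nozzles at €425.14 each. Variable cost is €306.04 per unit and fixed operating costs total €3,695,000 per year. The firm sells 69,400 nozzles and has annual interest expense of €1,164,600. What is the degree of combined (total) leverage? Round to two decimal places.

2.43

At 69,400 units, contribution = 69,400 × €119.10 = €8,265,540.00.
Subtracting fixed costs: EBIT = €8,265,540.00 − €3,695,000 = €4,570,540.00. Interest = €1,164,600.00, so EBIT − I = €3,405,940.00.
DCL = contribution ÷ (EBIT − I) = €8,265,540.00 ÷ €3,405,940.00 = 2.4268.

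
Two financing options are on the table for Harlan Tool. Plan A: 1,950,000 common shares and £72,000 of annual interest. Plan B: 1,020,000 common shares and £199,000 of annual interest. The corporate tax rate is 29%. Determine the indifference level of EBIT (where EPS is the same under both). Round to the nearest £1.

Set EPS_A = EPS_B: (EBIT − £72,000)(1 − 0.29) ÷ 1,950,000 = (EBIT − £199,000)(1 − 0.29) ÷ 1,020,000.
The (1 − t) factor cancels: (EBIT − 72,000) × 1,020,000 = (EBIT − 199,000) × 1,950,000.
Solving, EBIT = (199,000·1,950,000 − 72,000·1,020,000) / (1,950,000 − 1,020,000) = 314,610,000,000 / 930,000 = 338,290.32.

£338,290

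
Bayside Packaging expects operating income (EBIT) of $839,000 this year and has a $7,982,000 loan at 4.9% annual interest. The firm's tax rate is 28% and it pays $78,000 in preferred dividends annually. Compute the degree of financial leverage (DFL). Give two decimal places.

2.47

Interest = $391,118.00.
Pre-tax preferred-dividend burden = $78,000 ÷ (1 − 0.28) = $108,333.33.
DFL = EBIT ÷ [EBIT − I − D_p/(1−t)] = $839,000 ÷ [$839,000 − $391,118.00 − $108,333.33] = $839,000 ÷ $339,548.67 = 2.4709.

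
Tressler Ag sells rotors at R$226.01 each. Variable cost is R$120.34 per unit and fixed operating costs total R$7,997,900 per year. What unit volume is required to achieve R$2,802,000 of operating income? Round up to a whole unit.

102,205 rotors

Contribution margin per unit = R$226.01 − R$120.34 = R$105.67.
Need Q such that Q × R$105.67 − R$7,997,900 = R$2,802,000, i.e. Q = R$10,799,900 / R$105.67 = 102,204.03 → 102,205.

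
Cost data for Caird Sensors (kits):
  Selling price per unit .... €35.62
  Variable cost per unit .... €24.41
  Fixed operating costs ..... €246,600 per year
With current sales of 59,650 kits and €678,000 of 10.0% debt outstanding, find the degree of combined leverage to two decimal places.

At 59,650 units, contribution = 59,650 × €11.21 = €668,676.50.
Subtracting fixed costs: EBIT = €668,676.50 − €246,600 = €422,076.50. Interest = €67,800.00.
DOL = €668,676.50 ÷ €422,076.50 = 1.5843; DFL = €422,076.50 ÷ €354,276.50 = 1.1914.
DCL = DOL × DFL = 1.5843 × 1.1914 = 1.8875.

1.89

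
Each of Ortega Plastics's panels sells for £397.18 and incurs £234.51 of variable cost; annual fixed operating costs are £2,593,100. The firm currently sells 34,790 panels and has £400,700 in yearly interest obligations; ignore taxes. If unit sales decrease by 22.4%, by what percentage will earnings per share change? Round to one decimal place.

Contribution at this volume is 34,790 × £162.67 = £5,659,289.30.
EBIT = £5,659,289.30 − £2,593,100 = £3,066,189.30.
Interest = £400,700.00, so EBIT − I = £2,665,489.30.
Degree of combined leverage = contribution ÷ (EBIT − I) = £5,659,289.30 ÷ £2,665,489.30 = 2.1232.
%ΔEPS = DCL × %ΔSales = 2.1232 × -22.4% = -47.6%.

-47.6%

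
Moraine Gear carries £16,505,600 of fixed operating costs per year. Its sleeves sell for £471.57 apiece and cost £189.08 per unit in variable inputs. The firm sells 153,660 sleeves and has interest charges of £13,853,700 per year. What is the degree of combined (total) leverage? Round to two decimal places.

At 153,660 units, contribution = 153,660 × £282.49 = £43,407,413.40.
EBIT = £43,407,413.40 − £16,505,600 = £26,901,813.40. Interest = £13,853,700.00, so EBIT − I = £13,048,113.40.
Degree of total leverage = total CM / (EBIT − interest) = £43,407,413.40 / £13,048,113.40 = 3.3267.

3.33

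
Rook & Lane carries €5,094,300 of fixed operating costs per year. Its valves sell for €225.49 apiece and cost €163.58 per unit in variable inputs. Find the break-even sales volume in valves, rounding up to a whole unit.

82,286 valves

Each unit contributes €225.49 − €163.58 = €61.91.
Break-even Q = €5,094,300 / €61.91 = 82,285.58 → 82,286 valves.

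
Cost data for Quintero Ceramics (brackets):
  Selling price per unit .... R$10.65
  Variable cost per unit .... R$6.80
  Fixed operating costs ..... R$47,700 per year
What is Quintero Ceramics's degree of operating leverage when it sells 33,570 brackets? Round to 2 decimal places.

At 33,570 units, contribution = 33,570 × R$3.85 = R$129,244.50.
Operating income = contribution − fixed costs = R$129,244.50 − R$47,700 = R$81,544.50.
So DOL = total CM / EBIT = R$129,244.50 / R$81,544.50 = 1.5850.

1.58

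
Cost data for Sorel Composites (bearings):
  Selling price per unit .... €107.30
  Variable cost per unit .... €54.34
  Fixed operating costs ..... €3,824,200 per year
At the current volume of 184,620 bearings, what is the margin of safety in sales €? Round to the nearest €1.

Contribution margin per unit = €107.30 − €54.34 = €52.96. Break-even units = €3,824,200 ÷ €52.96 = 72,209.21; break-even revenue = 72,209.21 × €107.30 = €7,748,048.72.
Actual sales revenue = 184,620 × €107.30 = €19,809,726.00.
Margin of safety = €19,809,726.00 − €7,748,048.72 = €12,061,677.

€12,061,677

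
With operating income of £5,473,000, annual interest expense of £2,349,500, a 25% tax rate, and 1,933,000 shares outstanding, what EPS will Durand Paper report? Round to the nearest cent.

Interest = £2,349,500.00, so EBT = £5,473,000 − £2,349,500.00 = £3,123,500.00.
Net income = £3,123,500.00 × (1 − 0.25) = £2,342,625.00.
Per share: £2,342,625.00 / 1,933,000 shares = £1.21.

£1.21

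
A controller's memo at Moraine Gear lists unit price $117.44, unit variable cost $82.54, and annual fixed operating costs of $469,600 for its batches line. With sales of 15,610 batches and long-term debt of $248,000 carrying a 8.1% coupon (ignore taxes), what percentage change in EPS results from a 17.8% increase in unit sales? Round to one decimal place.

Contribution at this volume is 15,610 × $34.90 = $544,789.00.
Operating income = contribution − fixed costs = $544,789.00 − $469,600 = $75,189.00.
Interest = $20,088.00, so EBIT − I = $55,101.00.
DCL = total CM / (EBIT − I) = $544,789.00 / $55,101.00 = 9.8871.
%ΔEPS = DCL × %ΔSales = 9.8871 × +17.8% = +176.0%.

+176.0%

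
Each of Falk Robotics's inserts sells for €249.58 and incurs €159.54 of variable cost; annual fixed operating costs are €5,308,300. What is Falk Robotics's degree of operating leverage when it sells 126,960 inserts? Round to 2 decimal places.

Contribution at this volume is 126,960 × €90.04 = €11,431,478.40.
Operating income = contribution − fixed costs = €11,431,478.40 − €5,308,300 = €6,123,178.40.
So DOL = total CM / EBIT = €11,431,478.40 / €6,123,178.40 = 1.8669.

1.87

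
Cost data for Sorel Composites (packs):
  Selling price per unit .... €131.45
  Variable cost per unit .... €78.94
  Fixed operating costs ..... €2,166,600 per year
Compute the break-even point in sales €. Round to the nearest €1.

Contribution margin per unit = €131.45 − €78.94 = €52.51, a CM ratio of €52.51 ÷ €131.45 = 0.3995.
Break-even sales = FC ÷ CM ratio = €2,166,600 × €131.45 / €52.51 = €5,423,721.

€5,423,721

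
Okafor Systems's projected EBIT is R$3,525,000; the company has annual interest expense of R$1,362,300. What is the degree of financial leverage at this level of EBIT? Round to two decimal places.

1.63

Annual interest charges come to R$1,362,300.00.
Degree of financial leverage = EBIT / (EBIT − interest) = R$3,525,000 / R$2,162,700.00 = 1.6299.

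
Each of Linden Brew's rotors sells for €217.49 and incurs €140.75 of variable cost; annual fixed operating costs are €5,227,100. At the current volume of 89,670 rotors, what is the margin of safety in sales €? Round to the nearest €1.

€4,688,125

Each unit contributes €217.49 − €140.75 = €76.74. Break-even units = €5,227,100 ÷ €76.74 = 68,114.41; break-even revenue = 68,114.41 × €217.49 = €14,814,203.53.
Actual sales revenue = 89,670 × €217.49 = €19,502,328.30.
Margin of safety = €19,502,328.30 − €14,814,203.53 = €4,688,125.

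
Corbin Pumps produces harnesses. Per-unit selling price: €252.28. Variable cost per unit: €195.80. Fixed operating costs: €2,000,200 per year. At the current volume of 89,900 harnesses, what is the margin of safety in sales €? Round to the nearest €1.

Each unit contributes €252.28 − €195.80 = €56.48. Break-even units = €2,000,200 ÷ €56.48 = 35,414.31; break-even revenue = 35,414.31 × €252.28 = €8,934,321.10.
Actual sales revenue = 89,900 × €252.28 = €22,679,972.00.
Margin of safety = €22,679,972.00 − €8,934,321.10 = €13,745,651.

€13,745,651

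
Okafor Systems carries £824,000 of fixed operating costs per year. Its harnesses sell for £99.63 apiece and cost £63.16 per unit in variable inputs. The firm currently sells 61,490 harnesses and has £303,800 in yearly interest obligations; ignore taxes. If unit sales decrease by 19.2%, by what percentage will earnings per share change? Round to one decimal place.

Contribution at this volume is 61,490 × £36.47 = £2,242,540.30.
Subtracting fixed costs: EBIT = £2,242,540.30 − £824,000 = £1,418,540.30.
After interest of £303,800.00, pre-tax earnings = £1,114,740.30.
DCL = total CM / (EBIT − I) = £2,242,540.30 / £1,114,740.30 = 2.0117.
EPS therefore changes by 2.0117 × (-19.2%) = -38.6%.

-38.6%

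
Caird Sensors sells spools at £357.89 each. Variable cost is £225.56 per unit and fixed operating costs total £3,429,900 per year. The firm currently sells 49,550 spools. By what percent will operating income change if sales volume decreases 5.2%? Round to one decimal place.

At 49,550 units, contribution = 49,550 × £132.33 = £6,556,951.50.
Subtracting fixed costs: EBIT = £6,556,951.50 − £3,429,900 = £3,127,051.50.
DOL = contribution ÷ EBIT = £6,556,951.50 ÷ £3,127,051.50 = 2.0968.
Operating income changes by 2.0968 × -5.2% = -10.9%.

-10.9%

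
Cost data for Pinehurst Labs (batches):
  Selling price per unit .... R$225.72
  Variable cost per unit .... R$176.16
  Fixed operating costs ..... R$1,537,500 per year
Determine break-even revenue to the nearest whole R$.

CM per unit = R$225.72 − R$176.16 = R$49.56; CM ratio = R$49.56 / R$225.72 = 0.2196.
Break-even revenue = fixed costs × price ÷ CM = R$1,537,500 × R$225.72 ÷ R$49.56 = R$7,002,512.

R$7,002,512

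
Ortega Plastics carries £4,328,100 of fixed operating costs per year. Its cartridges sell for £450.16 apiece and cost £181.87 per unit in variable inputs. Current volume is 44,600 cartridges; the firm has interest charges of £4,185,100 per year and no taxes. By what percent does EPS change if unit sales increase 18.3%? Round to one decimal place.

Total contribution margin = 44,600 × £268.29 = £11,965,734.00.
EBIT = £11,965,734.00 − £4,328,100 = £7,637,634.00.
Interest = £4,185,100.00, so EBIT − I = £3,452,534.00.
DCL = total CM / (EBIT − I) = £11,965,734.00 / £3,452,534.00 = 3.4658.
EPS therefore changes by 3.4658 × (+18.3%) = +63.4%.

+63.4%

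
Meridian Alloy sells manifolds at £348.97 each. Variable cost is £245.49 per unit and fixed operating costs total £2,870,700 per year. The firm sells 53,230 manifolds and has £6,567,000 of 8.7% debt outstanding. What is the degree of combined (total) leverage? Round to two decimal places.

2.67

Total contribution margin = 53,230 × £103.48 = £5,508,240.40.
Subtracting fixed costs: EBIT = £5,508,240.40 − £2,870,700 = £2,637,540.40. Interest = £571,329.00.
DOL = £5,508,240.40 ÷ £2,637,540.40 = 2.0884; DFL = £2,637,540.40 ÷ £2,066,211.40 = 1.2765.
Combined leverage = 2.0884 × 1.2765 = 2.6658.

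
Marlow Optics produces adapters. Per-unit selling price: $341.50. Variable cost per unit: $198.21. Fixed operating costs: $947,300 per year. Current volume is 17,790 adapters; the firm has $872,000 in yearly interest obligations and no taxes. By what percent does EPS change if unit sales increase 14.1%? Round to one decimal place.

Total contribution margin = 17,790 × $143.29 = $2,549,129.10.
Operating income = contribution − fixed costs = $2,549,129.10 − $947,300 = $1,601,829.10.
Interest = $872,000.00, so EBIT − I = $729,829.10.
Degree of combined leverage = contribution ÷ (EBIT − I) = $2,549,129.10 ÷ $729,829.10 = 3.4928.
EPS therefore changes by 3.4928 × (+14.1%) = +49.2%.

+49.2%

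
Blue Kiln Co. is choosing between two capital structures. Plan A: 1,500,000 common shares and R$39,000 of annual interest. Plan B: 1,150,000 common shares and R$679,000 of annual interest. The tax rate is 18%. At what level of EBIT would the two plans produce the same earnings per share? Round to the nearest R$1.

At indifference, (EBIT − 39,000)(1 − t)/1,500,000 = (EBIT − 679,000)(1 − t)/1,150,000.
The (1 − t) factor cancels: (EBIT − 39,000) × 1,150,000 = (EBIT − 679,000) × 1,500,000.
Solving, EBIT = (679,000·1,500,000 − 39,000·1,150,000) / (1,500,000 − 1,150,000) = 973,650,000,000 / 350,000 = 2,781,857.14.

R$2,781,857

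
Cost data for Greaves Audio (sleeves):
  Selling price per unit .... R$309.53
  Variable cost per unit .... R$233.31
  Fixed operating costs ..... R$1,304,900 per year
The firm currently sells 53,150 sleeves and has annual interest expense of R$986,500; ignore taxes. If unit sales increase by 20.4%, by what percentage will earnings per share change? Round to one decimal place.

+47.0%

At 53,150 units, contribution = 53,150 × R$76.22 = R$4,051,093.00.
Operating income = contribution − fixed costs = R$4,051,093.00 − R$1,304,900 = R$2,746,193.00.
Interest = R$986,500.00, so EBIT − I = R$1,759,693.00.
Degree of combined leverage = contribution ÷ (EBIT − I) = R$4,051,093.00 ÷ R$1,759,693.00 = 2.3022.
EPS therefore changes by 2.3022 × (+20.4%) = +47.0%.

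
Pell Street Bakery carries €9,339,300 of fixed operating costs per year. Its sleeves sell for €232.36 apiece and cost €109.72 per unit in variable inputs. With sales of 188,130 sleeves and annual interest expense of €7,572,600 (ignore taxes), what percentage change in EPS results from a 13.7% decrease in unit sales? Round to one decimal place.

Contribution at this volume is 188,130 × €122.64 = €23,072,263.20.
Subtracting fixed costs: EBIT = €23,072,263.20 − €9,339,300 = €13,732,963.20.
After interest of €7,572,600.00, pre-tax earnings = €6,160,363.20.
DCL = total CM / (EBIT − I) = €23,072,263.20 / €6,160,363.20 = 3.7453.
%ΔEPS = DCL × %ΔSales = 3.7453 × -13.7% = -51.3%.

-51.3%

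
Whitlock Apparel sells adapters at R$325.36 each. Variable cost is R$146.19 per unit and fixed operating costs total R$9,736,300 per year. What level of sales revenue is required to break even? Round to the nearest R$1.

R$17,680,430

Contribution margin per unit = R$325.36 − R$146.19 = R$179.17, a CM ratio of R$179.17 ÷ R$325.36 = 0.5507.
Break-even revenue = fixed costs × price ÷ CM = R$9,736,300 × R$325.36 ÷ R$179.17 = R$17,680,430.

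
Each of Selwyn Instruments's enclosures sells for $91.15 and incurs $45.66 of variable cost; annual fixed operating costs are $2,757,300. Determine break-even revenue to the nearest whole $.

$5,524,904

CM per unit = $91.15 − $45.66 = $45.49; CM ratio = $45.49 / $91.15 = 0.4991.
Break-even sales = FC ÷ CM ratio = $2,757,300 × $91.15 / $45.49 = $5,524,904.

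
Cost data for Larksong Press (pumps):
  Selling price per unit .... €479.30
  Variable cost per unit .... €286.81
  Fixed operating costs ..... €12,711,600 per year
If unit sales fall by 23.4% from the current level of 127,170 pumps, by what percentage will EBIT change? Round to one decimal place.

-48.7%

At 127,170 units, contribution = 127,170 × €192.49 = €24,478,953.30.
Subtracting fixed costs: EBIT = €24,478,953.30 − €12,711,600 = €11,767,353.30.
DOL = contribution ÷ EBIT = €24,478,953.30 ÷ €11,767,353.30 = 2.0802.
%ΔEBIT = DOL × %ΔSales = 2.0802 × -23.4% = -48.7%.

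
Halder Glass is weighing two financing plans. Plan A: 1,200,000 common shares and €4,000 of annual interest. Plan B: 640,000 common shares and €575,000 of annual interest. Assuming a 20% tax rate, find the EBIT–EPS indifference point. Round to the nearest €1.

At indifference, (EBIT − 4,000)(1 − t)/1,200,000 = (EBIT − 575,000)(1 − t)/640,000.
Cancelling (1 − t) and cross-multiplying: 640,000·(EBIT − 4,000) = 1,200,000·(EBIT − 575,000).
Solving, EBIT = (575,000·1,200,000 − 4,000·640,000) / (1,200,000 − 640,000) = 687,440,000,000 / 560,000 = 1,227,571.43.

€1,227,571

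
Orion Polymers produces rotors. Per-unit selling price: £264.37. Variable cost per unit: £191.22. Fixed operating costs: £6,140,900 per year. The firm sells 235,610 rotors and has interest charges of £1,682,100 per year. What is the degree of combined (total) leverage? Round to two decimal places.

Contribution at this volume is 235,610 × £73.15 = £17,234,871.50.
Subtracting fixed costs: EBIT = £17,234,871.50 − £6,140,900 = £11,093,971.50. Interest = £1,682,100.00.
DOL = £17,234,871.50 ÷ £11,093,971.50 = 1.5535; DFL = £11,093,971.50 ÷ £9,411,871.50 = 1.1787.
Combined leverage = 1.5535 × 1.1787 = 1.8311.

1.83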